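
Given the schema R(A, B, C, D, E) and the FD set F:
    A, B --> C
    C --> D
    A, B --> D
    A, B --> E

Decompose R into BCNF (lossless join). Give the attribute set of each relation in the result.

Candidate key of the original relation: {A, B}.
{A, B, C, D, E}: {C} determines {C, D} here but is not a superkey — split on C --> D, giving {C, D} and {A, B, C, E}.
{C, D} has no BCNF violation.
{A, B, C, E} has no BCNF violation.

{A, B, C, E}; {C, D}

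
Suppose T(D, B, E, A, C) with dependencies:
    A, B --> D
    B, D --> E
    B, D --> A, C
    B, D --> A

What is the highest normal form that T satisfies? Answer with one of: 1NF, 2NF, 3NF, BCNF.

Candidate keys: {A, B}, {B, D}. Prime attributes: {A, B, D}.
Every FD has a superkey on the left, so the relation is in BCNF.

BCNF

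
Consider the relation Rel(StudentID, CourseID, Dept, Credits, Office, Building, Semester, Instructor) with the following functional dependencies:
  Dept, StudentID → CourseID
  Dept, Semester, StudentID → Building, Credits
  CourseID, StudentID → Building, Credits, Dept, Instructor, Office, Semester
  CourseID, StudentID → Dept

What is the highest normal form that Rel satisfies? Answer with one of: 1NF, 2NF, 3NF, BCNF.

Candidate keys: {CourseID, StudentID}, {Dept, StudentID}. Prime attributes: {CourseID, Dept, StudentID}.
Every FD has a superkey on the left, so the relation is in BCNF.

BCNF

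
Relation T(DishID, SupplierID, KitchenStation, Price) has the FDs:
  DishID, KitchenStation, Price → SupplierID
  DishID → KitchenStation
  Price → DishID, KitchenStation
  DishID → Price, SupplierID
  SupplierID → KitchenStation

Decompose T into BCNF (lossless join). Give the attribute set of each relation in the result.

Candidate keys of the original relation: {DishID}, {Price}.
In {DishID, KitchenStation, Price, SupplierID}, {SupplierID} is not a superkey ({SupplierID}⁺ restricted to this set is {KitchenStation, SupplierID}), so split on SupplierID → KitchenStation into {KitchenStation, SupplierID} and {DishID, Price, SupplierID}.
{KitchenStation, SupplierID}: every determinant is a superkey — BCNF.
{DishID, Price, SupplierID}: every determinant is a superkey — BCNF.

{DishID, Price, SupplierID}; {KitchenStation, SupplierID}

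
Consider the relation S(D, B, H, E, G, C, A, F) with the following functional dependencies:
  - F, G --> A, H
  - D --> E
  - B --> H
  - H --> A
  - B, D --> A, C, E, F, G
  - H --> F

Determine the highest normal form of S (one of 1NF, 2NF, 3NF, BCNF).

1NF

Candidate key: {B, D}. Prime attributes: {B, D}.
For F, G --> A, H we have {F, G}⁺ = {A, F, G, H}; {F, G} is not a superkey, so BCNF fails.
Because {A, H} are non-prime and the left side of F, G --> A, H is not a superkey, the relation is not in 3NF.
The proper key subset {B} of {B, D} determines non-prime {A, F, H}, so the relation is not even in 2NF.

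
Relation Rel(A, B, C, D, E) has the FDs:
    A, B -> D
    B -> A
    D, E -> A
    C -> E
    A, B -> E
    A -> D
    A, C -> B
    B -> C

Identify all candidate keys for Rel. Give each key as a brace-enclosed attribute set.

Closure of {B} is {A, B, C, D, E}, the whole schema; {B} is a candidate key.
Closure of {A, C} is {A, B, C, D, E}, the whole schema; {A, C} is a candidate key.
Closure of {C, D} is {A, B, C, D, E}, the whole schema; {C, D} is a candidate key.
Any other superkey properly contains one of these, so there are no further candidate keys.

{A, C}, {B}, {C, D}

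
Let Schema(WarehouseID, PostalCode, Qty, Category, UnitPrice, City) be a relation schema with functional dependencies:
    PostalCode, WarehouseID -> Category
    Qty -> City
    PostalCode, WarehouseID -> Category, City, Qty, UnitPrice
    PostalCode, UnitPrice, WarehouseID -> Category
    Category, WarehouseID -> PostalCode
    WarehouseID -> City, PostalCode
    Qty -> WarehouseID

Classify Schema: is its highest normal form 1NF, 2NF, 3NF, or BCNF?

Candidate keys: {Qty}, {WarehouseID}. Prime attributes: {Qty, WarehouseID}.
The left-hand side of every FD is a superkey, so BCNF is satisfied.

BCNF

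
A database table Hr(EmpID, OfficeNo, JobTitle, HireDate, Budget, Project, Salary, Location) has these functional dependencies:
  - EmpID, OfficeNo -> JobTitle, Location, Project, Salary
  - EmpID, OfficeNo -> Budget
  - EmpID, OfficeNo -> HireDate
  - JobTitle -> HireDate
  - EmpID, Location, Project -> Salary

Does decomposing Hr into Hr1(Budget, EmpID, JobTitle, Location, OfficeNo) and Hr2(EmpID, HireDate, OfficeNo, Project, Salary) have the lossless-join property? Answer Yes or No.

The shared attributes are {EmpID, OfficeNo} and {EmpID, OfficeNo}⁺ = {Budget, EmpID, HireDate, JobTitle, Location, OfficeNo, Project, Salary}.
Since Hr1 ⊆ {Budget, EmpID, HireDate, JobTitle, Location, OfficeNo, Project, Salary}, the intersection is a superkey of Hr1; the decomposition is lossless.

Yes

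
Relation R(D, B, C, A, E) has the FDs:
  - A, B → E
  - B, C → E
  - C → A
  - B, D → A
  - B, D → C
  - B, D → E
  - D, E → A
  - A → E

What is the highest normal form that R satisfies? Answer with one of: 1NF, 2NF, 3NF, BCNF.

Candidate key: {B, D}. Prime attributes: {B, D}.
For A, B → E we have {A, B}⁺ = {A, B, E}; {A, B} is not a superkey, so BCNF fails.
Because {E} is non-prime and the left side of A, B → E is not a superkey, the relation is not in 3NF.
Checking every proper subset of each key, none determines a non-prime attribute — 2NF is satisfied.

2NF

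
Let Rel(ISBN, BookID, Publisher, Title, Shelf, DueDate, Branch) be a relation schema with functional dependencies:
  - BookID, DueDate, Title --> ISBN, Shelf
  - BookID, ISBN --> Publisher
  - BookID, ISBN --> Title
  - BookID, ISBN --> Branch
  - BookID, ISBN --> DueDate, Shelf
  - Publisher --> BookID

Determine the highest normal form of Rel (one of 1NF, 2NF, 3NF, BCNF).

Candidate keys: {BookID, DueDate, Title}, {BookID, ISBN}, {DueDate, Publisher, Title}, {ISBN, Publisher}. Prime attributes: {BookID, DueDate, ISBN, Publisher, Title}.
For Publisher --> BookID we have {Publisher}⁺ = {BookID, Publisher}; {Publisher} is not a superkey, so BCNF fails.
But every attribute on its right side ({BookID}) is prime, and the same holds for every other non-superkey FD, so 3NF still holds.

3NF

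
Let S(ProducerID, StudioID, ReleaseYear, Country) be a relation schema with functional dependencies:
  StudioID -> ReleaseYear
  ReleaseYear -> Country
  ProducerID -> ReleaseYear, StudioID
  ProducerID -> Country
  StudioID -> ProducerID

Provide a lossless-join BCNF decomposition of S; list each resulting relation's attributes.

{Country, ReleaseYear}; {ProducerID, ReleaseYear, StudioID}

Candidate keys of the original relation: {ProducerID}, {StudioID}.
Within {Country, ProducerID, ReleaseYear, StudioID}: {ReleaseYear}⁺ ∩ {Country, ProducerID, ReleaseYear, StudioID} = {Country, ReleaseYear}, not the whole set, so ReleaseYear -> Country violates BCNF; decompose into {Country, ReleaseYear} and {ProducerID, ReleaseYear, StudioID}.
{Country, ReleaseYear} is in BCNF.
{ProducerID, ReleaseYear, StudioID} is in BCNF.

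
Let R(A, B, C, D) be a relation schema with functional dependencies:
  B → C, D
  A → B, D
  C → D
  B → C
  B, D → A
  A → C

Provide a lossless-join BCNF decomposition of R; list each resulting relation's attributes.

{A, B, C}; {C, D}

Candidate keys of the original relation: {A}, {B}.
In {A, B, C, D}, {C} is not a superkey ({C}⁺ restricted to this set is {C, D}), so split on C → D into {C, D} and {A, B, C}.
{C, D} is in BCNF.
{A, B, C} is in BCNF.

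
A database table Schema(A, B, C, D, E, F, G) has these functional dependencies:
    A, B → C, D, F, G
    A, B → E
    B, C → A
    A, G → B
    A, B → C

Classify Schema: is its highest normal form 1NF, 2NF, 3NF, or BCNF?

BCNF

Candidate keys: {A, B}, {A, G}, {B, C}. Prime attributes: {A, B, C, G}.
Every FD has a superkey on the left, so the relation is in BCNF.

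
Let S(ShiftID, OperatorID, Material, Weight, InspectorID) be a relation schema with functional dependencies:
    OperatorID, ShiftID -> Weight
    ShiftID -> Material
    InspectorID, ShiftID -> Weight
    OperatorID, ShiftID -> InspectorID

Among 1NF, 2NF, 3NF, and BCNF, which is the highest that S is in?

1NF

Candidate key: {OperatorID, ShiftID}. Prime attributes: {OperatorID, ShiftID}.
ShiftID -> Material breaks BCNF: {ShiftID}⁺ = {Material, ShiftID}, so {ShiftID} is not a superkey.
ShiftID -> Material determines the non-prime attribute {Material} from a non-superkey — 3NF is violated.
{ShiftID} is a proper subset of the key {OperatorID, ShiftID}, and {ShiftID}⁺ contains the non-prime attribute {Material} — a partial dependency, so 2NF is violated.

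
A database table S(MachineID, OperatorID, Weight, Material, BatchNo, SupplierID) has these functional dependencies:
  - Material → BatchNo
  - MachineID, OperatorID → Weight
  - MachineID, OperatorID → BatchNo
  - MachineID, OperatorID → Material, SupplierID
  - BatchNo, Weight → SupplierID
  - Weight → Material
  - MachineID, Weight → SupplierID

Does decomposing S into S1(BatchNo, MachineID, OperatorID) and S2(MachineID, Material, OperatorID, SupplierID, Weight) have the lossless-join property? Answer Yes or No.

Common attributes: {MachineID, OperatorID}; their closure is {BatchNo, MachineID, Material, OperatorID, SupplierID, Weight}.
Since S1 ⊆ {BatchNo, MachineID, Material, OperatorID, SupplierID, Weight}, the intersection is a superkey of S1; the decomposition is lossless.

Yes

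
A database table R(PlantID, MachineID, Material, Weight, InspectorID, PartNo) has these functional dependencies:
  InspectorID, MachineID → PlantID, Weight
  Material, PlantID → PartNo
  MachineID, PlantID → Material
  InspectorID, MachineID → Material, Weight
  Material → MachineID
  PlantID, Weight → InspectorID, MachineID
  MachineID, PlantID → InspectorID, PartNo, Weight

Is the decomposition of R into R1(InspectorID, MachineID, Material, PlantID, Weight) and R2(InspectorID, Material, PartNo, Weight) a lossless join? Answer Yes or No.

Yes

The shared attributes are {InspectorID, Material, Weight} and {InspectorID, Material, Weight}⁺ = {InspectorID, MachineID, Material, PartNo, PlantID, Weight}.
Since R1 ⊆ {InspectorID, MachineID, Material, PartNo, PlantID, Weight}, the intersection is a superkey of R1; the decomposition is lossless.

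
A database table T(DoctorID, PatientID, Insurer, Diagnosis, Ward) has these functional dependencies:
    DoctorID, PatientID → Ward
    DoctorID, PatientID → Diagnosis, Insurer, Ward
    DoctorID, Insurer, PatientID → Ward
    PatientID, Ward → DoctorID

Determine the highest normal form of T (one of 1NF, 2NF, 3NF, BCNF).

Candidate keys: {DoctorID, PatientID}, {PatientID, Ward}. Prime attributes: {DoctorID, PatientID, Ward}.
The left-hand side of every FD is a superkey, so BCNF is satisfied.

BCNF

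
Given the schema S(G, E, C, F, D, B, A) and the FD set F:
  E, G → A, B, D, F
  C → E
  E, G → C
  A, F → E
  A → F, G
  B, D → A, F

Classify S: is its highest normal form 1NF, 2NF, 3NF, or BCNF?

Candidate keys: {A}, {B, D}, {C, G}, {E, G}. Prime attributes: {A, B, C, D, E, G}.
C → E breaks BCNF: {C}⁺ = {C, E}, so {C} is not a superkey.
But every attribute on its right side ({E}) is prime, and the same holds for every other non-superkey FD, so 3NF still holds.

3NF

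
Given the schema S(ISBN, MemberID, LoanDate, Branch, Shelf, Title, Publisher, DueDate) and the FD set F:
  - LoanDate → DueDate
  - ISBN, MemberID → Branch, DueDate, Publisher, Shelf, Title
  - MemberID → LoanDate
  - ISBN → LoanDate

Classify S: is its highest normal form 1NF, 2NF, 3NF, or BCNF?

Candidate key: {ISBN, MemberID}. Prime attributes: {ISBN, MemberID}.
LoanDate → DueDate: {LoanDate}⁺ = {DueDate, LoanDate}, which is not all of the attributes, so the left side is not a superkey — BCNF is violated.
LoanDate → DueDate determines the non-prime attribute {DueDate} from a non-superkey — 3NF is violated.
Since {ISBN} ⊂ {ISBN, MemberID} and {ISBN}⁺ ⊇ {DueDate, LoanDate} with {DueDate, LoanDate} non-prime, there is a partial dependency; 2NF fails.

1NF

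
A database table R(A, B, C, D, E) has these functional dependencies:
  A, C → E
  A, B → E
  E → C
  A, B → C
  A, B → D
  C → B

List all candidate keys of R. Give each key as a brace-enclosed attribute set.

{A, B}, {A, C}, {A, E}

{A} never appears on the right of any FD, so every key must include it.
Closure of {A, B} is {A, B, C, D, E}, the whole schema; {A, B} is a candidate key.
Closure of {A, C} is {A, B, C, D, E}, the whole schema; {A, C} is a candidate key.
Closure of {A, E} is {A, B, C, D, E}, the whole schema; {A, E} is a candidate key.
Any other superkey properly contains one of these, so there are no further candidate keys.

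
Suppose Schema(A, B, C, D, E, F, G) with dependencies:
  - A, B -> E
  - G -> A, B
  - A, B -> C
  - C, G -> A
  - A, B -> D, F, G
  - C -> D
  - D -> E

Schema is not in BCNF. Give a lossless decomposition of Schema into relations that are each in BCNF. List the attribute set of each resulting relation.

{A, B, C, F, G}; {C, D}; {D, E}

Candidate keys of the original relation: {A, B}, {G}.
Within {A, B, C, D, E, F, G}: {C}⁺ ∩ {A, B, C, D, E, F, G} = {C, D, E}, not the whole set, so C -> D, E violates BCNF; decompose into {C, D, E} and {A, B, C, F, G}.
Within {C, D, E}: {D}⁺ ∩ {C, D, E} = {D, E}, not the whole set, so D -> E violates BCNF; decompose into {D, E} and {C, D}.
{D, E} is in BCNF.
{C, D} is in BCNF.
{A, B, C, F, G} is in BCNF.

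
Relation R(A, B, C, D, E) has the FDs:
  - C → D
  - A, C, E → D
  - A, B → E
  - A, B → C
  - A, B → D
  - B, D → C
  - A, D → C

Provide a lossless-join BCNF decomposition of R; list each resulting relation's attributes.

{A, B, C, E}; {C, D}

Candidate key of the original relation: {A, B}.
{A, B, C, D, E}: {C} determines {C, D} here but is not a superkey — split on C → D, giving {C, D} and {A, B, C, E}.
{C, D} has no BCNF violation.
{A, B, C, E} has no BCNF violation.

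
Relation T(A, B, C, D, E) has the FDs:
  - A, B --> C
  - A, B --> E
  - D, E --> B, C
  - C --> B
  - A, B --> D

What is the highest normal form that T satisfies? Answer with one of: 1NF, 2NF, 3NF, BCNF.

3NF

Candidate keys: {A, B}, {A, C}, {A, D, E}. Prime attributes: {A, B, C, D, E}.
For D, E --> B, C we have {D, E}⁺ = {B, C, D, E}; {D, E} is not a superkey, so BCNF fails.
But every attribute on its right side ({B, C}) is prime, and the same holds for every other non-superkey FD, so 3NF still holds.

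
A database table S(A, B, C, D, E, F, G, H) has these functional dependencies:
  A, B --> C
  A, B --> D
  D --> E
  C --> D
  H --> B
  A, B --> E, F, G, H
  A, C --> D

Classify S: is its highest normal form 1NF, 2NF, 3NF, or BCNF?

2NF

Candidate keys: {A, B}, {A, H}. Prime attributes: {A, B, H}.
For D --> E we have {D}⁺ = {D, E}; {D} is not a superkey, so BCNF fails.
Because {E} is non-prime and the left side of D --> E is not a superkey, the relation is not in 3NF.
No proper subset of a key has a non-prime attribute in its closure, so there is no partial dependency; 2NF holds.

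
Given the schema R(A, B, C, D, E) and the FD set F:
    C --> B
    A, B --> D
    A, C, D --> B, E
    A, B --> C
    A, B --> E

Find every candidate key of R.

{A, B}, {A, C}

{A} never appears on the right of any FD, so every key must include it.
{A, B} is a candidate key since {A, B}⁺ = {A, B, C, D, E} covers every attribute.
{A, C} is a candidate key since {A, C}⁺ = {A, B, C, D, E} covers every attribute.
Any other superkey properly contains one of these, so there are no further candidate keys.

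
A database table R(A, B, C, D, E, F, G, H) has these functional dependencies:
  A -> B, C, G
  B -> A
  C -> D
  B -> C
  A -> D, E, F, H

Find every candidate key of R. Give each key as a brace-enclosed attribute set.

{A}, {B}

Closure of {A} is {A, B, C, D, E, F, G, H}, the whole schema; {A} is a candidate key.
Closure of {B} is {A, B, C, D, E, F, G, H}, the whole schema; {B} is a candidate key.
No proper subset of any of these is a key, and no other minimal superkey exists.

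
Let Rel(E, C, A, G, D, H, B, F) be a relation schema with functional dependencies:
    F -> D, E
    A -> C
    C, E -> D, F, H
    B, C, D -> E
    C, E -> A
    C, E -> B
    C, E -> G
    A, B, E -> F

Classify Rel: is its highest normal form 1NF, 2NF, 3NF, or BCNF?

Candidate keys: {A, B, D}, {A, E}, {A, F}, {B, C, D}, {C, E}, {C, F}. Prime attributes: {A, B, C, D, E, F}.
F -> D, E: {F}⁺ = {D, E, F}, which is not all of the attributes, so the left side is not a superkey — BCNF is violated.
Its right-hand attributes {D, E} are all prime, as are those of every other non-superkey FD — the relation is in 3NF.

3NF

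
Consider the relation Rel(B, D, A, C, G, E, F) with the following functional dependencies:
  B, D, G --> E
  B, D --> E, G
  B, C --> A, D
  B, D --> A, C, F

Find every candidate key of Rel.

{B, C}, {B, D}

No FD produces {B}, so it must be in every candidate key.
{B, C} is a candidate key since {B, C}⁺ = {A, B, C, D, E, F, G} covers every attribute.
{B, D} is a candidate key since {B, D}⁺ = {A, B, C, D, E, F, G} covers every attribute.
No proper subset of any of these is a key, and no other minimal superkey exists.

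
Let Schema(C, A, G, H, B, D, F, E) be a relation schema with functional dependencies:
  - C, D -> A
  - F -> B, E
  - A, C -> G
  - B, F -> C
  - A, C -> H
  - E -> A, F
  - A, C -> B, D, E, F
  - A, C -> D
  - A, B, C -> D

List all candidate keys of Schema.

{A, C}, {C, D}, {E}, {F}

Closure of {E} is {A, B, C, D, E, F, G, H}, the whole schema; {E} is a candidate key.
Closure of {F} is {A, B, C, D, E, F, G, H}, the whole schema; {F} is a candidate key.
Closure of {A, C} is {A, B, C, D, E, F, G, H}, the whole schema; {A, C} is a candidate key.
Closure of {C, D} is {A, B, C, D, E, F, G, H}, the whole schema; {C, D} is a candidate key.
No proper subset of any of these is a key, and no other minimal superkey exists.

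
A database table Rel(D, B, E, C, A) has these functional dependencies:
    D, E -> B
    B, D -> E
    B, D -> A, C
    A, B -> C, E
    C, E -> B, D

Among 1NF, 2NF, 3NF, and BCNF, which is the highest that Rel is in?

Candidate keys: {A, B}, {B, D}, {C, E}, {D, E}. Prime attributes: {A, B, C, D, E}.
The left-hand side of every FD is a superkey, so BCNF is satisfied.

BCNF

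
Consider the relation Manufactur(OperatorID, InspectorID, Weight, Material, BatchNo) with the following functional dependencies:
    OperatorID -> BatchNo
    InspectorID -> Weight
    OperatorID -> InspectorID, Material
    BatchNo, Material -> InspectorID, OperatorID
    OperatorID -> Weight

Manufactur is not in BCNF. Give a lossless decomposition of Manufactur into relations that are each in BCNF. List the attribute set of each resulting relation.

Candidate keys of the original relation: {BatchNo, Material}, {OperatorID}.
Within {BatchNo, InspectorID, Material, OperatorID, Weight}: {InspectorID}⁺ ∩ {BatchNo, InspectorID, Material, OperatorID, Weight} = {InspectorID, Weight}, not the whole set, so InspectorID -> Weight violates BCNF; decompose into {InspectorID, Weight} and {BatchNo, InspectorID, Material, OperatorID}.
{InspectorID, Weight} has no BCNF violation.
{BatchNo, InspectorID, Material, OperatorID} has no BCNF violation.

{BatchNo, InspectorID, Material, OperatorID}; {InspectorID, Weight}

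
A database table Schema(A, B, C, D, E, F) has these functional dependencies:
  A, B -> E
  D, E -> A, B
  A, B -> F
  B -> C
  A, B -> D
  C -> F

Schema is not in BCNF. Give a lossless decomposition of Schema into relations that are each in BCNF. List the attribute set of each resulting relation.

{A, B, D, E}; {B, C}; {C, F}

Candidate keys of the original relation: {A, B}, {D, E}.
In {A, B, C, D, E, F}, {B} is not a superkey ({B}⁺ restricted to this set is {B, C, F}), so split on B -> C, F into {B, C, F} and {A, B, D, E}.
In {B, C, F}, {C} is not a superkey ({C}⁺ restricted to this set is {C, F}), so split on C -> F into {C, F} and {B, C}.
{C, F} has no BCNF violation.
{B, C} has no BCNF violation.
{A, B, D, E} has no BCNF violation.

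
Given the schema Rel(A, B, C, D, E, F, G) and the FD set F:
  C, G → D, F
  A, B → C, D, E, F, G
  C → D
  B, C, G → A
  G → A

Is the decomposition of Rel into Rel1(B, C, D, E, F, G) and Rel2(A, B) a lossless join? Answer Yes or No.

No

Common attributes: {B}; their closure is {B}.
The closure covers neither Rel1 nor Rel2 entirely; the join is not lossless.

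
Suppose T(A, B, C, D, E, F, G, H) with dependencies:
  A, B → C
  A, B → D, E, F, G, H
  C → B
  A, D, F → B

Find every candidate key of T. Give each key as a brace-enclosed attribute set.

{A, B}, {A, C}, {A, D, F}

Attributes never on any right-hand side: {A} — every candidate key must contain it.
Closure of {A, B} is {A, B, C, D, E, F, G, H}, the whole schema; {A, B} is a candidate key.
Closure of {A, C} is {A, B, C, D, E, F, G, H}, the whole schema; {A, C} is a candidate key.
Closure of {A, D, F} is {A, B, C, D, E, F, G, H}, the whole schema; {A, D, F} is a candidate key.
Any other superkey properly contains one of these, so there are no further candidate keys.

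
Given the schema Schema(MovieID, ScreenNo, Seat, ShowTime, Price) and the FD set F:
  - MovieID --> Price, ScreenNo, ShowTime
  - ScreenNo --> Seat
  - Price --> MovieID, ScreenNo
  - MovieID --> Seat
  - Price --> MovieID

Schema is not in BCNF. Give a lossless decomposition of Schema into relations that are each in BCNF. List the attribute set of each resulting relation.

Candidate keys of the original relation: {MovieID}, {Price}.
In {MovieID, Price, ScreenNo, Seat, ShowTime}, {ScreenNo} is not a superkey ({ScreenNo}⁺ restricted to this set is {ScreenNo, Seat}), so split on ScreenNo --> Seat into {ScreenNo, Seat} and {MovieID, Price, ScreenNo, ShowTime}.
{ScreenNo, Seat} is in BCNF.
{MovieID, Price, ScreenNo, ShowTime} is in BCNF.

{MovieID, Price, ScreenNo, ShowTime}; {ScreenNo, Seat}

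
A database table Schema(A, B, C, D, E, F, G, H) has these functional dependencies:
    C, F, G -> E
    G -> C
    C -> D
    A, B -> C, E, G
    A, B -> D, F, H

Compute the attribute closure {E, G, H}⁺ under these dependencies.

Start with {E, G, H}.
G -> C applies; add {C} → now {C, E, G, H}.
C -> D applies; add {D} → now {C, D, E, G, H}.
No further FD applies.

{C, D, E, G, H}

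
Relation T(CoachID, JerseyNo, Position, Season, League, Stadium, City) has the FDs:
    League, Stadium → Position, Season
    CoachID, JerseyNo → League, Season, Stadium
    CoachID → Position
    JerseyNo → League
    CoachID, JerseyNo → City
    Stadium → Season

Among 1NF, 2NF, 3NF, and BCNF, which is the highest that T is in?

Candidate key: {CoachID, JerseyNo}. Prime attributes: {CoachID, JerseyNo}.
For League, Stadium → Position, Season we have {League, Stadium}⁺ = {League, Position, Season, Stadium}; {League, Stadium} is not a superkey, so BCNF fails.
League, Stadium → Position, Season determines the non-prime attributes {Position, Season} from a non-superkey — 3NF is violated.
{CoachID} is a proper subset of the key {CoachID, JerseyNo}, and {CoachID}⁺ contains the non-prime attribute {Position} — a partial dependency, so 2NF is violated.

1NF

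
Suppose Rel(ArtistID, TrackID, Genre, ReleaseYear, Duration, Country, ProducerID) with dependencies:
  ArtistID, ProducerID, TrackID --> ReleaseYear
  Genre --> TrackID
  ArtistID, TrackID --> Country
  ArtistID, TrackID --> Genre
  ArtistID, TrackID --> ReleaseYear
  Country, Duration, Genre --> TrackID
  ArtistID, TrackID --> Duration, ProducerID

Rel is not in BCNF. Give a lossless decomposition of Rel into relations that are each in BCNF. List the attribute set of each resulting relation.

Candidate keys of the original relation: {ArtistID, Genre}, {ArtistID, TrackID}.
In {ArtistID, Country, Duration, Genre, ProducerID, ReleaseYear, TrackID}, {Genre} is not a superkey ({Genre}⁺ restricted to this set is {Genre, TrackID}), so split on Genre --> TrackID into {Genre, TrackID} and {ArtistID, Country, Duration, Genre, ProducerID, ReleaseYear}.
{Genre, TrackID} has no BCNF violation.
{ArtistID, Country, Duration, Genre, ProducerID, ReleaseYear} has no BCNF violation.

{ArtistID, Country, Duration, Genre, ProducerID, ReleaseYear}; {Genre, TrackID}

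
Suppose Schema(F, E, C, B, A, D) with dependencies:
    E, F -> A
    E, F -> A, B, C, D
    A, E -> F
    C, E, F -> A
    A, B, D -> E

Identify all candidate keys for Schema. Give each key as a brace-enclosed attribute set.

{A, E} is a candidate key since {A, E}⁺ = {A, B, C, D, E, F} covers every attribute.
{E, F} is a candidate key since {E, F}⁺ = {A, B, C, D, E, F} covers every attribute.
{A, B, D} is a candidate key since {A, B, D}⁺ = {A, B, C, D, E, F} covers every attribute.
These are minimal and exhaustive — every other superkey contains one of them.

{A, B, D}, {A, E}, {E, F}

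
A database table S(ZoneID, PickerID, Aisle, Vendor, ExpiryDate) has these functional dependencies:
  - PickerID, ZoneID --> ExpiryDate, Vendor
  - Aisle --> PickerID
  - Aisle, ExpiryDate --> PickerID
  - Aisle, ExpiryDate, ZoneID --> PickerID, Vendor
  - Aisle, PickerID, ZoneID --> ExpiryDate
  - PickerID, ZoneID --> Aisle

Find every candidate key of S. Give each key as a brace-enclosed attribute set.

{ZoneID} never appears on the right of any FD, so every key must include it.
{Aisle, ZoneID}⁺ = {Aisle, ExpiryDate, PickerID, Vendor, ZoneID}, which is every attribute, so {Aisle, ZoneID} is a candidate key.
{PickerID, ZoneID}⁺ = {Aisle, ExpiryDate, PickerID, Vendor, ZoneID}, which is every attribute, so {PickerID, ZoneID} is a candidate key.
These are minimal and exhaustive — every other superkey contains one of them.

{Aisle, ZoneID}, {PickerID, ZoneID}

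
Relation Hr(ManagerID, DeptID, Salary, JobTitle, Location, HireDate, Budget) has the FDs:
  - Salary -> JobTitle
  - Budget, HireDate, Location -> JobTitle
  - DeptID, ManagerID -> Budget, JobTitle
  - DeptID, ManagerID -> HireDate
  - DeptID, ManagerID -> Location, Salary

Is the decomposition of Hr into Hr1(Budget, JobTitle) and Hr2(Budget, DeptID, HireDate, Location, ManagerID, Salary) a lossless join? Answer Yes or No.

No

The shared attributes are {Budget} and {Budget}⁺ = {Budget}.
The closure covers neither Hr1 nor Hr2 entirely; the join is not lossless.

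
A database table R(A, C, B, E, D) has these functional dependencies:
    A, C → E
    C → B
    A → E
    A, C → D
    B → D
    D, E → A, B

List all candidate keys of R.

{A, C}, {C, E}

Attributes never on any right-hand side: {C} — every candidate key must contain it.
{A, C} is a candidate key since {A, C}⁺ = {A, B, C, D, E} covers every attribute.
{C, E} is a candidate key since {C, E}⁺ = {A, B, C, D, E} covers every attribute.
These are minimal and exhaustive — every other superkey contains one of them.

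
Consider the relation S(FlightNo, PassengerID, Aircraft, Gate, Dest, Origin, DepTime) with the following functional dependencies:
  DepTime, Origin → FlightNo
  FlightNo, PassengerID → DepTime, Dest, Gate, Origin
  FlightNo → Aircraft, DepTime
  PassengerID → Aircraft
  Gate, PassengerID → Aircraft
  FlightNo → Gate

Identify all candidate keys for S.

{DepTime, Origin, PassengerID}, {FlightNo, PassengerID}

Attributes never on any right-hand side: {PassengerID} — every candidate key must contain it.
{FlightNo, PassengerID} is a candidate key since {FlightNo, PassengerID}⁺ = {Aircraft, DepTime, Dest, FlightNo, Gate, Origin, PassengerID} covers every attribute.
{DepTime, Origin, PassengerID} is a candidate key since {DepTime, Origin, PassengerID}⁺ = {Aircraft, DepTime, Dest, FlightNo, Gate, Origin, PassengerID} covers every attribute.
These are minimal and exhaustive — every other superkey contains one of them.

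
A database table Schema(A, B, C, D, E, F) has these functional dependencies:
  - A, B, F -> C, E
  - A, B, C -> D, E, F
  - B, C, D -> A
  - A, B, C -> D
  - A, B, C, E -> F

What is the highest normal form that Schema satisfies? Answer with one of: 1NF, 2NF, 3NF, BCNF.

Candidate keys: {A, B, C}, {A, B, F}, {B, C, D}. Prime attributes: {A, B, C, D, F}.
Every FD has a superkey on the left, so the relation is in BCNF.

BCNF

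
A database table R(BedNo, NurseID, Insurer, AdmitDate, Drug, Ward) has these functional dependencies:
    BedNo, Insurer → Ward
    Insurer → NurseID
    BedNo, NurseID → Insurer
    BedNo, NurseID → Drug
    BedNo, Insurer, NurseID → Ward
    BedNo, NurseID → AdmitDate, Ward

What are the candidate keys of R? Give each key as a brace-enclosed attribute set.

No FD produces {BedNo}, so it must be in every candidate key.
{BedNo, Insurer}⁺ = {AdmitDate, BedNo, Drug, Insurer, NurseID, Ward} — all of the relation — so {BedNo, Insurer} is a candidate key.
{BedNo, NurseID}⁺ = {AdmitDate, BedNo, Drug, Insurer, NurseID, Ward} — all of the relation — so {BedNo, NurseID} is a candidate key.
Any other superkey properly contains one of these, so there are no further candidate keys.

{BedNo, Insurer}, {BedNo, NurseID}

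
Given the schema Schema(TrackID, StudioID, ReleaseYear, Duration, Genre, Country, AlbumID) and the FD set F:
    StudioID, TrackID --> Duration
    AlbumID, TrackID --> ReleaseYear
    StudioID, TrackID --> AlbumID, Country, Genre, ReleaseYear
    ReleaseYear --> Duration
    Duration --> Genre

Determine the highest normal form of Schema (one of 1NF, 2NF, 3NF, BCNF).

2NF

Candidate key: {StudioID, TrackID}. Prime attributes: {StudioID, TrackID}.
For AlbumID, TrackID --> ReleaseYear we have {AlbumID, TrackID}⁺ = {AlbumID, Duration, Genre, ReleaseYear, TrackID}; {AlbumID, TrackID} is not a superkey, so BCNF fails.
AlbumID, TrackID --> ReleaseYear determines the non-prime attribute {ReleaseYear} from a non-superkey — 3NF is violated.
No proper subset of a key has a non-prime attribute in its closure, so there is no partial dependency; 2NF holds.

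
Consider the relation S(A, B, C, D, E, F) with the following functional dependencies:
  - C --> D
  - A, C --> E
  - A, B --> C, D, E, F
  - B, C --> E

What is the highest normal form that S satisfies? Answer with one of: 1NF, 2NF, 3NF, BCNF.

Candidate key: {A, B}. Prime attributes: {A, B}.
C --> D: {C}⁺ = {C, D}, which is not all of the attributes, so the left side is not a superkey — BCNF is violated.
C --> D has non-prime {D} on the right and a non-superkey on the left, so 3NF fails.
No proper subset of a key has a non-prime attribute in its closure, so there is no partial dependency; 2NF holds.

2NF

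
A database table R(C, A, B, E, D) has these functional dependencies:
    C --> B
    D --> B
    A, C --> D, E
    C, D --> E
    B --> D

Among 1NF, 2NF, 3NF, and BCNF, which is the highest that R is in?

1NF

Candidate key: {A, C}. Prime attributes: {A, C}.
For C --> B we have {C}⁺ = {B, C, D, E}; {C} is not a superkey, so BCNF fails.
C --> B determines the non-prime attribute {B} from a non-superkey — 3NF is violated.
The proper key subset {C} of {A, C} determines non-prime {B, D, E}, so the relation is not even in 2NF.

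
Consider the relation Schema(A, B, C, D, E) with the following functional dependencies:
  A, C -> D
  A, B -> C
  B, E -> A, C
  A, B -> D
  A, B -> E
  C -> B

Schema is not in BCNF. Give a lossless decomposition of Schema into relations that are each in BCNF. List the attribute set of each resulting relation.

{A, C, D, E}; {B, C}

Candidate keys of the original relation: {A, B}, {A, C}, {B, E}, {C, E}.
{A, B, C, D, E}: {C} determines {B, C} here but is not a superkey — split on C -> B, giving {B, C} and {A, C, D, E}.
{B, C} has no BCNF violation.
{A, C, D, E} has no BCNF violation.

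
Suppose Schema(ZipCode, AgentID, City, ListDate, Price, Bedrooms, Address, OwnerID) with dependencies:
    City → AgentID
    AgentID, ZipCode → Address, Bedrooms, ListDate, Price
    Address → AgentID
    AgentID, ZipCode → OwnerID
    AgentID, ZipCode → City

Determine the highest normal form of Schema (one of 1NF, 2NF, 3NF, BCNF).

3NF

Candidate keys: {Address, ZipCode}, {AgentID, ZipCode}, {City, ZipCode}. Prime attributes: {Address, AgentID, City, ZipCode}.
City → AgentID: {City}⁺ = {AgentID, City}, which is not all of the attributes, so the left side is not a superkey — BCNF is violated.
Since {AgentID} ⊆ prime attributes and every other non-superkey FD also has a prime right side, the schema is in 3NF.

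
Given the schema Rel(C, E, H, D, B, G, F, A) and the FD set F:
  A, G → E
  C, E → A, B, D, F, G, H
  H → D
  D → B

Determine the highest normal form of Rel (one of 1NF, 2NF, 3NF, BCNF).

Candidate keys: {A, C, G}, {C, E}. Prime attributes: {A, C, E, G}.
A, G → E: {A, G}⁺ = {A, E, G}, which is not all of the attributes, so the left side is not a superkey — BCNF is violated.
H → D determines the non-prime attribute {D} from a non-superkey — 3NF is violated.
No non-prime attribute depends on a proper subset of any candidate key, so 2NF holds.

2NF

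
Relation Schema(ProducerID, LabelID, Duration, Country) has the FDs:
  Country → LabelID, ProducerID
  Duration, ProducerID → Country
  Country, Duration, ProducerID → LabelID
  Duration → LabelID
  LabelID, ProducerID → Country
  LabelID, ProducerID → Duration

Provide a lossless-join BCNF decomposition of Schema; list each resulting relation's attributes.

Candidate keys of the original relation: {Country}, {Duration, ProducerID}, {LabelID, ProducerID}.
{Country, Duration, LabelID, ProducerID}: {Duration} determines {Duration, LabelID} here but is not a superkey — split on Duration → LabelID, giving {Duration, LabelID} and {Country, Duration, ProducerID}.
{Duration, LabelID} is in BCNF.
{Country, Duration, ProducerID} is in BCNF.

{Country, Duration, ProducerID}; {Duration, LabelID}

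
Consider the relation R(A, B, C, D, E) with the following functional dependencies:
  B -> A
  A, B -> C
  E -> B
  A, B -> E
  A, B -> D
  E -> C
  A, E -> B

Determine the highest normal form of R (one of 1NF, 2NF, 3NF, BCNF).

Candidate keys: {B}, {E}. Prime attributes: {B, E}.
Each dependency's left side is a superkey — BCNF holds.

BCNF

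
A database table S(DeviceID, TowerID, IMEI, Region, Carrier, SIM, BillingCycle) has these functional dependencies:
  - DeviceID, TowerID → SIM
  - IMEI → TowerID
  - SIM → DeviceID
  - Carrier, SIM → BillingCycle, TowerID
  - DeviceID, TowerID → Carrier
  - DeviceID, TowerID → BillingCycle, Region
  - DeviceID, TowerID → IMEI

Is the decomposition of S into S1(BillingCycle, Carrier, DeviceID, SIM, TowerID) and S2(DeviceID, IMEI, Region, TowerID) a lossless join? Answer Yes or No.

Yes

S1 ∩ S2 = {DeviceID, TowerID}; its closure under F is {BillingCycle, Carrier, DeviceID, IMEI, Region, SIM, TowerID}.
This includes all of S1, so the common attributes are a superkey of S1 — the join is lossless.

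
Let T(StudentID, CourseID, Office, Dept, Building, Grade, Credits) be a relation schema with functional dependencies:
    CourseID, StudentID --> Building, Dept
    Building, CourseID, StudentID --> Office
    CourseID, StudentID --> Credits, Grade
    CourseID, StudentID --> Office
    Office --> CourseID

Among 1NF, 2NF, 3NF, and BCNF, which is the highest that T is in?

Candidate keys: {CourseID, StudentID}, {Office, StudentID}. Prime attributes: {CourseID, Office, StudentID}.
For Office --> CourseID we have {Office}⁺ = {CourseID, Office}; {Office} is not a superkey, so BCNF fails.
But every attribute on its right side ({CourseID}) is prime, and the same holds for every other non-superkey FD, so 3NF still holds.

3NF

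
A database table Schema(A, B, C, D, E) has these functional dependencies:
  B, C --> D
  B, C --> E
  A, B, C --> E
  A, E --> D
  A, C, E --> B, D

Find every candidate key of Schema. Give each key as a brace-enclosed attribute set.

No FD produces {A, C}, so they must be in every candidate key.
{A, B, C}⁺ = {A, B, C, D, E}, which is every attribute, so {A, B, C} is a candidate key.
{A, C, E}⁺ = {A, B, C, D, E}, which is every attribute, so {A, C, E} is a candidate key.
No proper subset of any of these is a key, and no other minimal superkey exists.

{A, B, C}, {A, C, E}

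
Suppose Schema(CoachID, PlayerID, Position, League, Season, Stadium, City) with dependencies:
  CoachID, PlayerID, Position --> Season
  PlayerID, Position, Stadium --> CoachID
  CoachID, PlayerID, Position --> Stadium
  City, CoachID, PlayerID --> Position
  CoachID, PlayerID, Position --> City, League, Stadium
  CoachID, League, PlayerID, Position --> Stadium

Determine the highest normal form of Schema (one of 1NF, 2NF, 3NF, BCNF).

BCNF

Candidate keys: {City, CoachID, PlayerID}, {CoachID, PlayerID, Position}, {PlayerID, Position, Stadium}. Prime attributes: {City, CoachID, PlayerID, Position, Stadium}.
Every FD has a superkey on the left, so the relation is in BCNF.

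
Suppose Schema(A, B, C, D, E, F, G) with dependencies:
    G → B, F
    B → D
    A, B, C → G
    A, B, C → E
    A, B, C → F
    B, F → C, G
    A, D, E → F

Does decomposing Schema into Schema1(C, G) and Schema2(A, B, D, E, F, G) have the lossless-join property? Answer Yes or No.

The shared attributes are {G} and {G}⁺ = {B, C, D, F, G}.
Since Schema1 ⊆ {B, C, D, F, G}, the intersection is a superkey of Schema1; the decomposition is lossless.

Yes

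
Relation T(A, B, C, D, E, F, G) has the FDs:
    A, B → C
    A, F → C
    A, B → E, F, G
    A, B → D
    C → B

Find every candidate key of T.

{A, B}, {A, C}, {A, F}

No FD produces {A}, so it must be in every candidate key.
{A, B} is a candidate key since {A, B}⁺ = {A, B, C, D, E, F, G} covers every attribute.
{A, C} is a candidate key since {A, C}⁺ = {A, B, C, D, E, F, G} covers every attribute.
{A, F} is a candidate key since {A, F}⁺ = {A, B, C, D, E, F, G} covers every attribute.
These are minimal and exhaustive — every other superkey contains one of them.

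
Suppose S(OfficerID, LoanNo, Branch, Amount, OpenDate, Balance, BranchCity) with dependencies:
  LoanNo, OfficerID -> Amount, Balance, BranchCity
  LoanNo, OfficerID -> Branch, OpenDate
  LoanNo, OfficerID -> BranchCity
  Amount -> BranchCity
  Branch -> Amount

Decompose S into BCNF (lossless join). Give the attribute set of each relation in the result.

{Amount, Branch}; {Amount, BranchCity}; {Balance, Branch, LoanNo, OfficerID, OpenDate}

Candidate key of the original relation: {LoanNo, OfficerID}.
In {Amount, Balance, Branch, BranchCity, LoanNo, OfficerID, OpenDate}, {Amount} is not a superkey ({Amount}⁺ restricted to this set is {Amount, BranchCity}), so split on Amount -> BranchCity into {Amount, BranchCity} and {Amount, Balance, Branch, LoanNo, OfficerID, OpenDate}.
{Amount, BranchCity} has no BCNF violation.
In {Amount, Balance, Branch, LoanNo, OfficerID, OpenDate}, {Branch} is not a superkey ({Branch}⁺ restricted to this set is {Amount, Branch}), so split on Branch -> Amount into {Amount, Branch} and {Balance, Branch, LoanNo, OfficerID, OpenDate}.
{Amount, Branch} has no BCNF violation.
{Balance, Branch, LoanNo, OfficerID, OpenDate} has no BCNF violation.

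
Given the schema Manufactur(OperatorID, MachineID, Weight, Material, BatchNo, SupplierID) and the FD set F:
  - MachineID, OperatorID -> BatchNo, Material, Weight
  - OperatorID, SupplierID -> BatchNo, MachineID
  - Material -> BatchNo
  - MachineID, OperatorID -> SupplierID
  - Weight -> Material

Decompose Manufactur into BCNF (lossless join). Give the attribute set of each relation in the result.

Candidate keys of the original relation: {MachineID, OperatorID}, {OperatorID, SupplierID}.
In {BatchNo, MachineID, Material, OperatorID, SupplierID, Weight}, {Material} is not a superkey ({Material}⁺ restricted to this set is {BatchNo, Material}), so split on Material -> BatchNo into {BatchNo, Material} and {MachineID, Material, OperatorID, SupplierID, Weight}.
{BatchNo, Material} has no BCNF violation.
In {MachineID, Material, OperatorID, SupplierID, Weight}, {Weight} is not a superkey ({Weight}⁺ restricted to this set is {Material, Weight}), so split on Weight -> Material into {Material, Weight} and {MachineID, OperatorID, SupplierID, Weight}.
{Material, Weight} has no BCNF violation.
{MachineID, OperatorID, SupplierID, Weight} has no BCNF violation.

{BatchNo, Material}; {MachineID, OperatorID, SupplierID, Weight}; {Material, Weight}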